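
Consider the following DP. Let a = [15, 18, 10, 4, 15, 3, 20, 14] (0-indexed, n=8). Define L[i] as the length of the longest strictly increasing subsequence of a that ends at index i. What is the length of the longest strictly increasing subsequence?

3

   i    0    1    2    3    4    5    6    7
a[i]   15   18   10    4   15    3   20   14
L[i]    1    2    1    1    2    1    3    2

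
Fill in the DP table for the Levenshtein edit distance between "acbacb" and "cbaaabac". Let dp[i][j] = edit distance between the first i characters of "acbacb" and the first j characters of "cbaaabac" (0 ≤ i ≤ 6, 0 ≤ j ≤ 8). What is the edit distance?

   ''  c  b  a  a  a  b  a  c
''  0  1  2  3  4  5  6  7  8
 a  1  1  2  2  3  4  5  6  7
 c  2  1  2  3  3  4  5  6  6
 b  3  2  1  2  3  4  4  5  6
 a  4  3  2  1  2  3  4  4  5
 c  5  4  3  2  2  3  4  5  4
 b  6  5  4  3  3  3  3  4  5

5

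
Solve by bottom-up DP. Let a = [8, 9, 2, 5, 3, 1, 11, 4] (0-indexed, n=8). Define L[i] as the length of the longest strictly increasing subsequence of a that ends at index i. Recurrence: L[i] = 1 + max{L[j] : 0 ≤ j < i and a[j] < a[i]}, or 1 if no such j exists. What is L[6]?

3

   i    0    1    2    3    4    5    6    7
a[i]    8    9    2    5    3    1   11    4
L[i]    1    2    1    2    2    1    3    3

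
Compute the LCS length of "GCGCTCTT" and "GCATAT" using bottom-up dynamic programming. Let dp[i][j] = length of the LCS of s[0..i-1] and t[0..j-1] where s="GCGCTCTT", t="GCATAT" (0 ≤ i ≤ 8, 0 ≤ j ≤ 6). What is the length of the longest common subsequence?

   ''  G  C  A  T  A  T
''  0  0  0  0  0  0  0
 G  0  1  1  1  1  1  1
 C  0  1  2  2  2  2  2
 G  0  1  2  2  2  2  2
 C  0  1  2  2  2  2  2
 T  0  1  2  2  3  3  3
 C  0  1  2  2  3  3  3
 T  0  1  2  2  3  3  4
 T  0  1  2  2  3  3  4

4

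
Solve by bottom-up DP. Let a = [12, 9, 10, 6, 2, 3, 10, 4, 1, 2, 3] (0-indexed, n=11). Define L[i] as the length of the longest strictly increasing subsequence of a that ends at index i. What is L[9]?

   i    0    1    2    3    4    5    6    7    8    9   10
a[i]   12    9   10    6    2    3   10    4    1    2    3
L[i]    1    1    2    1    1    2    3    3    1    2    3

2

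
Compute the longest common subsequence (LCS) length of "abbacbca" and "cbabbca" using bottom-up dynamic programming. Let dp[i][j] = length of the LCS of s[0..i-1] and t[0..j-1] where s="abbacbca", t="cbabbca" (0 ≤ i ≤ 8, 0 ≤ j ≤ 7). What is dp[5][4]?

2

   ''  c  b  a  b  b  c  a
''  0  0  0  0  0  0  0  0
 a  0  0  0  1  1  1  1  1
 b  0  0  1  1  2  2  2  2
 b  0  0  1  1  2  3  3  3
 a  0  0  1  2  2  3  3  4
 c  0  1  1  2  2  3  4  4
 b  0  1  2  2  3  3  4  4
 c  0  1  2  2  3  3  4  4
 a  0  1  2  3  3  3  4  5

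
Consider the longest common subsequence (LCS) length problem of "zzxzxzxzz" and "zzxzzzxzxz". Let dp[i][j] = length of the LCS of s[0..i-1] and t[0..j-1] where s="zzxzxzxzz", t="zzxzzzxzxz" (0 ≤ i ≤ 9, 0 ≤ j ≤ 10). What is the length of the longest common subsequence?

8

   ''  z  z  x  z  z  z  x  z  x  z
''  0  0  0  0  0  0  0  0  0  0  0
 z  0  1  1  1  1  1  1  1  1  1  1
 z  0  1  2  2  2  2  2  2  2  2  2
 x  0  1  2  3  3  3  3  3  3  3  3
 z  0  1  2  3  4  4  4  4  4  4  4
 x  0  1  2  3  4  4  4  5  5  5  5
 z  0  1  2  3  4  5  5  5  6  6  6
 x  0  1  2  3  4  5  5  6  6  7  7
 z  0  1  2  3  4  5  6  6  7  7  8
 z  0  1  2  3  4  5  6  6  7  7  8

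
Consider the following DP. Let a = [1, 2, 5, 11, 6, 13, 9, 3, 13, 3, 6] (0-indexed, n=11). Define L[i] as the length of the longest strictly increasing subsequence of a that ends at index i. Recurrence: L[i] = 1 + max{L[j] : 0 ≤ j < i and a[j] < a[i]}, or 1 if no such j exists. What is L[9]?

   i    0    1    2    3    4    5    6    7    8    9   10
a[i]    1    2    5   11    6   13    9    3   13    3    6
L[i]    1    2    3    4    4    5    5    3    6    3    4

3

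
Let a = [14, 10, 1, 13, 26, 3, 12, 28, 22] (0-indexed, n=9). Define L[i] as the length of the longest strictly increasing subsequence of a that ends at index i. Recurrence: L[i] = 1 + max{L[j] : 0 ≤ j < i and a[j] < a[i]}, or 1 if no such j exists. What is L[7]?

   i    0    1    2    3    4    5    6    7    8
a[i]   14   10    1   13   26    3   12   28   22
L[i]    1    1    1    2    3    2    3    4    4

4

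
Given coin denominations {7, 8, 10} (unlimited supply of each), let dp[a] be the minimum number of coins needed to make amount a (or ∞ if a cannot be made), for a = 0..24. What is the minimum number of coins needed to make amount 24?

3

 a  0  1  2  3  4  5  6  7  8  9 10 11 12 13 14 15 16 17 18 19 20 21 22 23 24
dp  0  -  -  -  -  -  -  1  1  -  1  -  -  -  2  2  2  2  2  -  2  3  3  3  3
(- denotes ∞ / unreachable)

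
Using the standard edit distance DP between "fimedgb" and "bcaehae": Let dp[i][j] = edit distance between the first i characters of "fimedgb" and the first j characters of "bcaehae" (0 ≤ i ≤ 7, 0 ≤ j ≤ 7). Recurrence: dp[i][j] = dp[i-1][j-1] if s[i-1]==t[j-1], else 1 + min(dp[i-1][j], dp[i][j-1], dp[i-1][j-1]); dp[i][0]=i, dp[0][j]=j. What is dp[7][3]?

   ''  b  c  a  e  h  a  e
''  0  1  2  3  4  5  6  7
 f  1  1  2  3  4  5  6  7
 i  2  2  2  3  4  5  6  7
 m  3  3  3  3  4  5  6  7
 e  4  4  4  4  3  4  5  6
 d  5  5  5  5  4  4  5  6
 g  6  6  6  6  5  5  5  6
 b  7  6  7  7  6  6  6  6

7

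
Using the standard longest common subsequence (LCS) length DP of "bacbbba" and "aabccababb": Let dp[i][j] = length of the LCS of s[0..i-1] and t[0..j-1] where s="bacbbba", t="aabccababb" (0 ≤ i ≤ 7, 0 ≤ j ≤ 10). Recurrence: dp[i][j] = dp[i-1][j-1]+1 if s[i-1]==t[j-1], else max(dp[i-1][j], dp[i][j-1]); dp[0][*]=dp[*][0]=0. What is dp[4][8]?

   ''  a  a  b  c  c  a  b  a  b  b
''  0  0  0  0  0  0  0  0  0  0  0
 b  0  0  0  1  1  1  1  1  1  1  1
 a  0  1  1  1  1  1  2  2  2  2  2
 c  0  1  1  1  2  2  2  2  2  2  2
 b  0  1  1  2  2  2  2  3  3  3  3
 b  0  1  1  2  2  2  2  3  3  4  4
 b  0  1  1  2  2  2  2  3  3  4  5
 a  0  1  2  2  2  2  3  3  4  4  5

3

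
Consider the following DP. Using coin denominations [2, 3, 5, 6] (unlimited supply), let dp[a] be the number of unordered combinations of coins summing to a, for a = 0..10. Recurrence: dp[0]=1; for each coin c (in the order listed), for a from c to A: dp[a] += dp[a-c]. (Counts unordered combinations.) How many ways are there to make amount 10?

after  coin     0     1     2     3     4     5     6     7     8     9    10
          2     1     0     1     0     1     0     1     0     1     0     1
          3     1     0     1     1     1     1     2     1     2     2     2
          5     1     0     1     1     1     2     2     2     3     3     4
          6     1     0     1     1     1     2     3     2     4     4     5

5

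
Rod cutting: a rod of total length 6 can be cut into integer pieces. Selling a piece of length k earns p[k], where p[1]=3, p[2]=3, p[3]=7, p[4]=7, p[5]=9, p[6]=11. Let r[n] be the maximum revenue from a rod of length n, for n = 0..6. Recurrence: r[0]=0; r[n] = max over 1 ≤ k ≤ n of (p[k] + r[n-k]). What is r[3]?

9

   n    0    1    2    3    4    5    6
r[n]    0    3    6    9   12   15   18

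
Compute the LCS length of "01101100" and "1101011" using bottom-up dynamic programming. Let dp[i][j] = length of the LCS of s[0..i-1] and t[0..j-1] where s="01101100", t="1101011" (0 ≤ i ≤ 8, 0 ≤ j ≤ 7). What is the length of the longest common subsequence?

5

   ''  1  1  0  1  0  1  1
''  0  0  0  0  0  0  0  0
 0  0  0  0  1  1  1  1  1
 1  0  1  1  1  2  2  2  2
 1  0  1  2  2  2  2  3  3
 0  0  1  2  3  3  3  3  3
 1  0  1  2  3  4  4  4  4
 1  0  1  2  3  4  4  5  5
 0  0  1  2  3  4  5  5  5
 0  0  1  2  3  4  5  5  5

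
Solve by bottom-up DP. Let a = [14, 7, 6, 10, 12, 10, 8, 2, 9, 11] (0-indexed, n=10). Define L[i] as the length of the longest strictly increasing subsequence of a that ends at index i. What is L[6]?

   i    0    1    2    3    4    5    6    7    8    9
a[i]   14    7    6   10   12   10    8    2    9   11
L[i]    1    1    1    2    3    2    2    1    3    4

2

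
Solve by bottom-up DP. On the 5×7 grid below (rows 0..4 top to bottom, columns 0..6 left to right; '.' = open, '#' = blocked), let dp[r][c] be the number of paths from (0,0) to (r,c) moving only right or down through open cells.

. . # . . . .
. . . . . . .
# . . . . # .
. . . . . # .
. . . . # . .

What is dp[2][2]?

r\c   0   1   2   3   4   5   6
  0   1   1   0   0   0   0   0
  1   1   2   2   2   2   2   2
  2   0   2   4   6   8   0   2
  3   0   2   6  12  20   0   2
  4   0   2   8  20   0   0   2

4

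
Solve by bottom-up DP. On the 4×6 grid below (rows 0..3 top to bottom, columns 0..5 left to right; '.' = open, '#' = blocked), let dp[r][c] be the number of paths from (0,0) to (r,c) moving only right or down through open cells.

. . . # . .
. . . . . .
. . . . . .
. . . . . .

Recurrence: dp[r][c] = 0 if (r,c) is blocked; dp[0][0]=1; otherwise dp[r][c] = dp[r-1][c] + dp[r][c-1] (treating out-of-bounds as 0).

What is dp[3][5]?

r\c   0   1   2   3   4   5
  0   1   1   1   0   0   0
  1   1   2   3   3   3   3
  2   1   3   6   9  12  15
  3   1   4  10  19  31  46

46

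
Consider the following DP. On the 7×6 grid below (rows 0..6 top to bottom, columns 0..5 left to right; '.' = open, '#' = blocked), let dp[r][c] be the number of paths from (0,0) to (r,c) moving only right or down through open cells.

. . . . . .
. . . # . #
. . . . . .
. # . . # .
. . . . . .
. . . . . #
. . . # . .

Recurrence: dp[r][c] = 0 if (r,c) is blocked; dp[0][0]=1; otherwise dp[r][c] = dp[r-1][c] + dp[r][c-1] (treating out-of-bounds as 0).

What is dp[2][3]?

6

r\c   0   1   2   3   4   5
  0   1   1   1   1   1   1
  1   1   2   3   0   1   0
  2   1   3   6   6   7   7
  3   1   0   6  12   0   7
  4   1   1   7  19  19  26
  5   1   2   9  28  47   0
  6   1   3  12   0  47  47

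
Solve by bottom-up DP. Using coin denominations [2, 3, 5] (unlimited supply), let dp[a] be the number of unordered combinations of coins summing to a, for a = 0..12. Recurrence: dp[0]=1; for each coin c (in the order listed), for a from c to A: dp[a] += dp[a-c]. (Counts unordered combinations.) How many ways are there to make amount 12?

after  coin     0     1     2     3     4     5     6     7     8     9    10    11    12
          2     1     0     1     0     1     0     1     0     1     0     1     0     1
          3     1     0     1     1     1     1     2     1     2     2     2     2     3
          5     1     0     1     1     1     2     2     2     3     3     4     4     5

5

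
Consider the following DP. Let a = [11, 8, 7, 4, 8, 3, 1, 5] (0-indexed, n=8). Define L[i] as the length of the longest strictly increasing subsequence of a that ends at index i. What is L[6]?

1

   i    0    1    2    3    4    5    6    7
a[i]   11    8    7    4    8    3    1    5
L[i]    1    1    1    1    2    1    1    2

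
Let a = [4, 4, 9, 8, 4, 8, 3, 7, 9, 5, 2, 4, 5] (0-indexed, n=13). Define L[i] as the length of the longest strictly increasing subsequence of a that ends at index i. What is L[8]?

   i    0    1    2    3    4    5    6    7    8    9   10   11   12
a[i]    4    4    9    8    4    8    3    7    9    5    2    4    5
L[i]    1    1    2    2    1    2    1    2    3    2    1    2    3

3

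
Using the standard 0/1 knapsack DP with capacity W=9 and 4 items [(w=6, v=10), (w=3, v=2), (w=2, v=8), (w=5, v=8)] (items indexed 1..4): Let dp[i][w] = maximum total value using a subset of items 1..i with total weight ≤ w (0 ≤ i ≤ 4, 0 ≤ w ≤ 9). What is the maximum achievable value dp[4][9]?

18

i\w   0   1   2   3   4   5   6   7   8   9
  0   0   0   0   0   0   0   0   0   0   0
  1   0   0   0   0   0   0  10  10  10  10
  2   0   0   0   2   2   2  10  10  10  12
  3   0   0   8   8   8  10  10  10  18  18
  4   0   0   8   8   8  10  10  16  18  18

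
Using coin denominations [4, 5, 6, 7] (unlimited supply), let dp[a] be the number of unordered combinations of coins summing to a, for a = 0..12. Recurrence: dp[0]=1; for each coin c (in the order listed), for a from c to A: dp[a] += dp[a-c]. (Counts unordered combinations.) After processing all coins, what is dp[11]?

2

after  coin     0     1     2     3     4     5     6     7     8     9    10    11    12
          4     1     0     0     0     1     0     0     0     1     0     0     0     1
          5     1     0     0     0     1     1     0     0     1     1     1     0     1
          6     1     0     0     0     1     1     1     0     1     1     2     1     2
          7     1     0     0     0     1     1     1     1     1     1     2     2     3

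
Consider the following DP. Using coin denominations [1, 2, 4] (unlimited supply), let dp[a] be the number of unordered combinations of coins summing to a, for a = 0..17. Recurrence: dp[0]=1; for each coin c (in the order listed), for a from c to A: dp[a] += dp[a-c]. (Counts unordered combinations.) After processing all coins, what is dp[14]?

after  coin     0     1     2     3     4     5     6     7     8     9    10    11    12    13    14    15    16    17
          1     1     1     1     1     1     1     1     1     1     1     1     1     1     1     1     1     1     1
          2     1     1     2     2     3     3     4     4     5     5     6     6     7     7     8     8     9     9
          4     1     1     2     2     4     4     6     6     9     9    12    12    16    16    20    20    25    25

20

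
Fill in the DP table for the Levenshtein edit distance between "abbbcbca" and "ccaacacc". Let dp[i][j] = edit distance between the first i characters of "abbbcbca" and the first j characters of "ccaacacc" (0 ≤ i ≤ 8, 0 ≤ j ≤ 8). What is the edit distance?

6

   ''  c  c  a  a  c  a  c  c
''  0  1  2  3  4  5  6  7  8
 a  1  1  2  2  3  4  5  6  7
 b  2  2  2  3  3  4  5  6  7
 b  3  3  3  3  4  4  5  6  7
 b  4  4  4  4  4  5  5  6  7
 c  5  4  4  5  5  4  5  5  6
 b  6  5  5  5  6  5  5  6  6
 c  7  6  5  6  6  6  6  5  6
 a  8  7  6  5  6  7  6  6  6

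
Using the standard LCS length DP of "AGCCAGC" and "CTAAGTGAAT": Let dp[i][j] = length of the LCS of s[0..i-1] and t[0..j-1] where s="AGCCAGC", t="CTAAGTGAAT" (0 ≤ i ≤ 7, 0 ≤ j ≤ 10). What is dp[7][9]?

3

   ''  C  T  A  A  G  T  G  A  A  T
''  0  0  0  0  0  0  0  0  0  0  0
 A  0  0  0  1  1  1  1  1  1  1  1
 G  0  0  0  1  1  2  2  2  2  2  2
 C  0  1  1  1  1  2  2  2  2  2  2
 C  0  1  1  1  1  2  2  2  2  2  2
 A  0  1  1  2  2  2  2  2  3  3  3
 G  0  1  1  2  2  3  3  3  3  3  3
 C  0  1  1  2  2  3  3  3  3  3  3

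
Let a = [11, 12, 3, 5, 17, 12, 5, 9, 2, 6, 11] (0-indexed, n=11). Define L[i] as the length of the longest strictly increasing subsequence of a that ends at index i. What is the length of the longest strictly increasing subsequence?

4

   i    0    1    2    3    4    5    6    7    8    9   10
a[i]   11   12    3    5   17   12    5    9    2    6   11
L[i]    1    2    1    2    3    3    2    3    1    3    4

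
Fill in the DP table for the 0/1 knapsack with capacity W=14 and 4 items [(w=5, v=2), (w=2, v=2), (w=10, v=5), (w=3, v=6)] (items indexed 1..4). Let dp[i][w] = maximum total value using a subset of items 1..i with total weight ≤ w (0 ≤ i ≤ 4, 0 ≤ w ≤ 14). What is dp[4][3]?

i\w   0   1   2   3   4   5   6   7   8   9  10  11  12  13  14
  0   0   0   0   0   0   0   0   0   0   0   0   0   0   0   0
  1   0   0   0   0   0   2   2   2   2   2   2   2   2   2   2
  2   0   0   2   2   2   2   2   4   4   4   4   4   4   4   4
  3   0   0   2   2   2   2   2   4   4   4   5   5   7   7   7
  4   0   0   2   6   6   8   8   8   8   8  10  10  10  11  11

6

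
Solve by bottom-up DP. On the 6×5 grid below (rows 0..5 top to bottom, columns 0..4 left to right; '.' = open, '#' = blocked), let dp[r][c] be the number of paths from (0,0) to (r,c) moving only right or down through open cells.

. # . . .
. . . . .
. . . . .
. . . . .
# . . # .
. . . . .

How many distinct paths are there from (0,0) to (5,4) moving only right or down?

r\c   0   1   2   3   4
  0   1   0   0   0   0
  1   1   1   1   1   1
  2   1   2   3   4   5
  3   1   3   6  10  15
  4   0   3   9   0  15
  5   0   3  12  12  27

27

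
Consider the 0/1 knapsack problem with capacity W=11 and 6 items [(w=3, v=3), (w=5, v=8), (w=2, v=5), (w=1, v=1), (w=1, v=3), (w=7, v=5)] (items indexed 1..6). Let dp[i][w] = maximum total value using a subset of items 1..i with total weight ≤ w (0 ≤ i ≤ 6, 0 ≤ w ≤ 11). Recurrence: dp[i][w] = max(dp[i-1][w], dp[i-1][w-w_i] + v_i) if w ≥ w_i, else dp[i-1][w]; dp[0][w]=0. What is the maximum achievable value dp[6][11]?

19

i\w   0   1   2   3   4   5   6   7   8   9  10  11
  0   0   0   0   0   0   0   0   0   0   0   0   0
  1   0   0   0   3   3   3   3   3   3   3   3   3
  2   0   0   0   3   3   8   8   8  11  11  11  11
  3   0   0   5   5   5   8   8  13  13  13  16  16
  4   0   1   5   6   6   8   9  13  14  14  16  17
  5   0   3   5   8   9   9  11  13  16  17  17  19
  6   0   3   5   8   9   9  11  13  16  17  17  19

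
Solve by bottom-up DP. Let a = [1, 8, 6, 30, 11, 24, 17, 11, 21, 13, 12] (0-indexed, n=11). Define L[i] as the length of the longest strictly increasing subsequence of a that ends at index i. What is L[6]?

4

   i    0    1    2    3    4    5    6    7    8    9   10
a[i]    1    8    6   30   11   24   17   11   21   13   12
L[i]    1    2    2    3    3    4    4    3    5    4    4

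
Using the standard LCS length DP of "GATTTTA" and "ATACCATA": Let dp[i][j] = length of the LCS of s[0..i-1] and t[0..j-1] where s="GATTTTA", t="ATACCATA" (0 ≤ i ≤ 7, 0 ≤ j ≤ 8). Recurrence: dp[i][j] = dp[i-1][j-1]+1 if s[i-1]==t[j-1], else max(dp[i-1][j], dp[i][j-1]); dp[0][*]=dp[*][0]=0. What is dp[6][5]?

2

   ''  A  T  A  C  C  A  T  A
''  0  0  0  0  0  0  0  0  0
 G  0  0  0  0  0  0  0  0  0
 A  0  1  1  1  1  1  1  1  1
 T  0  1  2  2  2  2  2  2  2
 T  0  1  2  2  2  2  2  3  3
 T  0  1  2  2  2  2  2  3  3
 T  0  1  2  2  2  2  2  3  3
 A  0  1  2  3  3  3  3  3  4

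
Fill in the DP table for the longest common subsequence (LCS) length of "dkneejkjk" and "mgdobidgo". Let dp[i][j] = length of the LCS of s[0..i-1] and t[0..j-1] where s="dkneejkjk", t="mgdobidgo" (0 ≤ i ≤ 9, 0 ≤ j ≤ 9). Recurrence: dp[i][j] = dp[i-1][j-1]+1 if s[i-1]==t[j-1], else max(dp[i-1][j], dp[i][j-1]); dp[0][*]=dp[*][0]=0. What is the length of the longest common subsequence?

1

   ''  m  g  d  o  b  i  d  g  o
''  0  0  0  0  0  0  0  0  0  0
 d  0  0  0  1  1  1  1  1  1  1
 k  0  0  0  1  1  1  1  1  1  1
 n  0  0  0  1  1  1  1  1  1  1
 e  0  0  0  1  1  1  1  1  1  1
 e  0  0  0  1  1  1  1  1  1  1
 j  0  0  0  1  1  1  1  1  1  1
 k  0  0  0  1  1  1  1  1  1  1
 j  0  0  0  1  1  1  1  1  1  1
 k  0  0  0  1  1  1  1  1  1  1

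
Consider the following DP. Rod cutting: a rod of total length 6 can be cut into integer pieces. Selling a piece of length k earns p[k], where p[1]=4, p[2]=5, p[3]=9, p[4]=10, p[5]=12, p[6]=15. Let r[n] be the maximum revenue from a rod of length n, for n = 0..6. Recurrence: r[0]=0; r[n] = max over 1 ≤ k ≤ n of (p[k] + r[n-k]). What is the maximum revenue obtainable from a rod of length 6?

24

   n    0    1    2    3    4    5    6
r[n]    0    4    8   12   16   20   24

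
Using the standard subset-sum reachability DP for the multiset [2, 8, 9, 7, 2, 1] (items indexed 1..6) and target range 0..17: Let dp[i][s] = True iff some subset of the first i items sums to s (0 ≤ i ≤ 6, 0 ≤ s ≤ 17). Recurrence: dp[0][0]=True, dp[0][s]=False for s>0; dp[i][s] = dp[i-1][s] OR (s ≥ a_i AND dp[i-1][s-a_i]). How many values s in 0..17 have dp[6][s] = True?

i\s   0   1   2   3   4   5   6   7   8   9  10  11  12  13  14  15  16  17
  0   T   F   F   F   F   F   F   F   F   F   F   F   F   F   F   F   F   F
  1   T   F   T   F   F   F   F   F   F   F   F   F   F   F   F   F   F   F
  2   T   F   T   F   F   F   F   F   T   F   T   F   F   F   F   F   F   F
  3   T   F   T   F   F   F   F   F   T   T   T   T   F   F   F   F   F   T
  4   T   F   T   F   F   F   F   T   T   T   T   T   F   F   F   T   T   T
  5   T   F   T   F   T   F   F   T   T   T   T   T   T   T   F   T   T   T
  6   T   T   T   T   T   T   F   T   T   T   T   T   T   T   T   T   T   T

17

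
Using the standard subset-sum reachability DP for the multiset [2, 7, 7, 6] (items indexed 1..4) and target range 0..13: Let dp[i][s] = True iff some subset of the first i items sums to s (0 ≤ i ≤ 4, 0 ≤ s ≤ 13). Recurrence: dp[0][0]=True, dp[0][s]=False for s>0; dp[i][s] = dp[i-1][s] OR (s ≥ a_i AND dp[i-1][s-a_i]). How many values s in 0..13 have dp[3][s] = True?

i\s   0   1   2   3   4   5   6   7   8   9  10  11  12  13
  0   T   F   F   F   F   F   F   F   F   F   F   F   F   F
  1   T   F   T   F   F   F   F   F   F   F   F   F   F   F
  2   T   F   T   F   F   F   F   T   F   T   F   F   F   F
  3   T   F   T   F   F   F   F   T   F   T   F   F   F   F
  4   T   F   T   F   F   F   T   T   T   T   F   F   F   T

4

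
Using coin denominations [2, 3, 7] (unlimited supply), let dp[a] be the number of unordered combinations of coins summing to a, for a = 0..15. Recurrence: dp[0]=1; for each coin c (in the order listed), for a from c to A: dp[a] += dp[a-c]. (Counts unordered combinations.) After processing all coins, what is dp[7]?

2

after  coin     0     1     2     3     4     5     6     7     8     9    10    11    12    13    14    15
          2     1     0     1     0     1     0     1     0     1     0     1     0     1     0     1     0
          3     1     0     1     1     1     1     2     1     2     2     2     2     3     2     3     3
          7     1     0     1     1     1     1     2     2     2     3     3     3     4     4     5     5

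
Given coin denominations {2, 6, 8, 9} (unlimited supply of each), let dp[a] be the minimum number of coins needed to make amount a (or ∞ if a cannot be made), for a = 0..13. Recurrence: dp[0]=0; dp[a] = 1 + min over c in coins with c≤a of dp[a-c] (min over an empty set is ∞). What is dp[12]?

2

 a  0  1  2  3  4  5  6  7  8  9 10 11 12 13
dp  0  -  1  -  2  -  1  -  1  1  2  2  2  3
(- denotes ∞ / unreachable)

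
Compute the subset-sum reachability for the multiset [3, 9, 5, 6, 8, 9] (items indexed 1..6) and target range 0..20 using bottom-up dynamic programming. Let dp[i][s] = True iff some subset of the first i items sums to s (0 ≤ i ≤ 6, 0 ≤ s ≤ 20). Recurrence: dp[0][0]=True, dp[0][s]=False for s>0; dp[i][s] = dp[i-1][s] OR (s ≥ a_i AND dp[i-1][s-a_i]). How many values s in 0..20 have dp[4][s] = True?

13

i\s   0   1   2   3   4   5   6   7   8   9  10  11  12  13  14  15  16  17  18  19  20
  0   T   F   F   F   F   F   F   F   F   F   F   F   F   F   F   F   F   F   F   F   F
  1   T   F   F   T   F   F   F   F   F   F   F   F   F   F   F   F   F   F   F   F   F
  2   T   F   F   T   F   F   F   F   F   T   F   F   T   F   F   F   F   F   F   F   F
  3   T   F   F   T   F   T   F   F   T   T   F   F   T   F   T   F   F   T   F   F   F
  4   T   F   F   T   F   T   T   F   T   T   F   T   T   F   T   T   F   T   T   F   T
  5   T   F   F   T   F   T   T   F   T   T   F   T   T   T   T   T   T   T   T   T   T
  6   T   F   F   T   F   T   T   F   T   T   F   T   T   T   T   T   T   T   T   T   T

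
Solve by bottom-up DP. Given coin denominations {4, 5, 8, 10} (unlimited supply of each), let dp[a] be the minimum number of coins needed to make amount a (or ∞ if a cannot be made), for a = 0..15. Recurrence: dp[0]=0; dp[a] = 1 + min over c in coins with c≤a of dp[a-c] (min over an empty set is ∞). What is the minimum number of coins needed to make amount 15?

2

 a  0  1  2  3  4  5  6  7  8  9 10 11 12 13 14 15
dp  0  -  -  -  1  1  -  -  1  2  1  -  2  2  2  2
(- denotes ∞ / unreachable)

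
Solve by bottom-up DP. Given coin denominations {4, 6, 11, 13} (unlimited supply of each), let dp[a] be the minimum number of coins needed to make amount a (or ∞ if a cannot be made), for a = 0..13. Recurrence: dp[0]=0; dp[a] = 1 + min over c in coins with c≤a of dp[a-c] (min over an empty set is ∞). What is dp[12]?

2

 a  0  1  2  3  4  5  6  7  8  9 10 11 12 13
dp  0  -  -  -  1  -  1  -  2  -  2  1  2  1
(- denotes ∞ / unreachable)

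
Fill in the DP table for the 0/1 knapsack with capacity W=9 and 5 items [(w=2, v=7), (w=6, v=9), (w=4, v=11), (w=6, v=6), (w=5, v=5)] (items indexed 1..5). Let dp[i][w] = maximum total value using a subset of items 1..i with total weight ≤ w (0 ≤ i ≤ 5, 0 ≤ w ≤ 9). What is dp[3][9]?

18

i\w   0   1   2   3   4   5   6   7   8   9
  0   0   0   0   0   0   0   0   0   0   0
  1   0   0   7   7   7   7   7   7   7   7
  2   0   0   7   7   7   7   9   9  16  16
  3   0   0   7   7  11  11  18  18  18  18
  4   0   0   7   7  11  11  18  18  18  18
  5   0   0   7   7  11  11  18  18  18  18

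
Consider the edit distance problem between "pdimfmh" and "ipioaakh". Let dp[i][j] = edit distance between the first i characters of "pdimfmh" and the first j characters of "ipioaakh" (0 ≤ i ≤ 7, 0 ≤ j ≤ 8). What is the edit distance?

6

   ''  i  p  i  o  a  a  k  h
''  0  1  2  3  4  5  6  7  8
 p  1  1  1  2  3  4  5  6  7
 d  2  2  2  2  3  4  5  6  7
 i  3  2  3  2  3  4  5  6  7
 m  4  3  3  3  3  4  5  6  7
 f  5  4  4  4  4  4  5  6  7
 m  6  5  5  5  5  5  5  6  7
 h  7  6  6  6  6  6  6  6  6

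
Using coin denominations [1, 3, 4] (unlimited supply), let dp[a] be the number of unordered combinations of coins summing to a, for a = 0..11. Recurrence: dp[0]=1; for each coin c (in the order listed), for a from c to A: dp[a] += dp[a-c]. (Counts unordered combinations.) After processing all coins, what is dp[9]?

7

after  coin     0     1     2     3     4     5     6     7     8     9    10    11
          1     1     1     1     1     1     1     1     1     1     1     1     1
          3     1     1     1     2     2     2     3     3     3     4     4     4
          4     1     1     1     2     3     3     4     5     6     7     8     9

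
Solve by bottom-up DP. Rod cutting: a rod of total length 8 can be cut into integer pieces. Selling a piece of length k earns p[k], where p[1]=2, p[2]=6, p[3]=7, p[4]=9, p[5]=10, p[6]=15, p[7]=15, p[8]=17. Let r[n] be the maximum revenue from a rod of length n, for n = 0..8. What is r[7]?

20

   n    0    1    2    3    4    5    6    7    8
r[n]    0    2    6    8   12   14   18   20   24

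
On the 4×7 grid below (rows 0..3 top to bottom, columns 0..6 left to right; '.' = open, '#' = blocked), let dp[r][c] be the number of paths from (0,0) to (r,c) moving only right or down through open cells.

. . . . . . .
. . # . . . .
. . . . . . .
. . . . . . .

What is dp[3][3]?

11

r\c   0   1   2   3   4   5   6
  0   1   1   1   1   1   1   1
  1   1   2   0   1   2   3   4
  2   1   3   3   4   6   9  13
  3   1   4   7  11  17  26  39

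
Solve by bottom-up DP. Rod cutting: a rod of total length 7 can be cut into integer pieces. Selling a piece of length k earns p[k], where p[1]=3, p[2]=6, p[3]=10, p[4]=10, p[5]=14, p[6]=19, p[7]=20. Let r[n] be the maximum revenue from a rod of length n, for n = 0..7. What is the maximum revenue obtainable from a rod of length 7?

23

   n    0    1    2    3    4    5    6    7
r[n]    0    3    6   10   13   16   20   23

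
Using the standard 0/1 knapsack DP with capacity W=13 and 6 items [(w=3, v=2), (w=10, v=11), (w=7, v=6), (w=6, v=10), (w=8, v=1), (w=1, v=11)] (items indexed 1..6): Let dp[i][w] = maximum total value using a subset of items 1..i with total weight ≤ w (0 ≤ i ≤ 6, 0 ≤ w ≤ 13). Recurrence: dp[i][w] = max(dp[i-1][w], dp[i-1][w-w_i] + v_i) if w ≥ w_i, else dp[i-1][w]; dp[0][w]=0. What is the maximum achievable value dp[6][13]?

23

i\w   0   1   2   3   4   5   6   7   8   9  10  11  12  13
  0   0   0   0   0   0   0   0   0   0   0   0   0   0   0
  1   0   0   0   2   2   2   2   2   2   2   2   2   2   2
  2   0   0   0   2   2   2   2   2   2   2  11  11  11  13
  3   0   0   0   2   2   2   2   6   6   6  11  11  11  13
  4   0   0   0   2   2   2  10  10  10  12  12  12  12  16
  5   0   0   0   2   2   2  10  10  10  12  12  12  12  16
  6   0  11  11  11  13  13  13  21  21  21  23  23  23  23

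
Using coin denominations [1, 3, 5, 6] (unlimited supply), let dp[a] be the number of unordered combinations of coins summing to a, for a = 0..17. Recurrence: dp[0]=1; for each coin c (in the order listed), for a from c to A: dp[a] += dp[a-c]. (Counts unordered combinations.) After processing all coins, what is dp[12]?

after  coin     0     1     2     3     4     5     6     7     8     9    10    11    12    13    14    15    16    17
          1     1     1     1     1     1     1     1     1     1     1     1     1     1     1     1     1     1     1
          3     1     1     1     2     2     2     3     3     3     4     4     4     5     5     5     6     6     6
          5     1     1     1     2     2     3     4     4     5     6     7     8     9    10    11    13    14    15
          6     1     1     1     2     2     3     5     5     6     8     9    11    14    15    17    21    23    26

14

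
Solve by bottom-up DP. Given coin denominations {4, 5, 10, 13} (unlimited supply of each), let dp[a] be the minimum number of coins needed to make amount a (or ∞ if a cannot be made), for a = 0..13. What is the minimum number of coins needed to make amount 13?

 a  0  1  2  3  4  5  6  7  8  9 10 11 12 13
dp  0  -  -  -  1  1  -  -  2  2  1  -  3  1
(- denotes ∞ / unreachable)

1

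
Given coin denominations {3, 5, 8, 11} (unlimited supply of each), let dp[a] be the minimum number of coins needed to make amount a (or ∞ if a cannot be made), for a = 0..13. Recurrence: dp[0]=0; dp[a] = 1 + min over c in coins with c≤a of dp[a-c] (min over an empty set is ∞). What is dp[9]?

3

 a  0  1  2  3  4  5  6  7  8  9 10 11 12 13
dp  0  -  -  1  -  1  2  -  1  3  2  1  4  2
(- denotes ∞ / unreachable)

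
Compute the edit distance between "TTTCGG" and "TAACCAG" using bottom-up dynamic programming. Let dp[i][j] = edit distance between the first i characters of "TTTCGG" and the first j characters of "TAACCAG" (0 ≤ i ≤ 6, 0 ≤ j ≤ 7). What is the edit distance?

   ''  T  A  A  C  C  A  G
''  0  1  2  3  4  5  6  7
 T  1  0  1  2  3  4  5  6
 T  2  1  1  2  3  4  5  6
 T  3  2  2  2  3  4  5  6
 C  4  3  3  3  2  3  4  5
 G  5  4  4  4  3  3  4  4
 G  6  5  5  5  4  4  4  4

4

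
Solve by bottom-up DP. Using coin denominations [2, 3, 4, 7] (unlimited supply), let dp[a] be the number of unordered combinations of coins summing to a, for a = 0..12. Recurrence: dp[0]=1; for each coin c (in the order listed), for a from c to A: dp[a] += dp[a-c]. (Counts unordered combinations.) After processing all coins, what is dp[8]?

after  coin     0     1     2     3     4     5     6     7     8     9    10    11    12
          2     1     0     1     0     1     0     1     0     1     0     1     0     1
          3     1     0     1     1     1     1     2     1     2     2     2     2     3
          4     1     0     1     1     2     1     3     2     4     3     5     4     7
          7     1     0     1     1     2     1     3     3     4     4     6     6     8

4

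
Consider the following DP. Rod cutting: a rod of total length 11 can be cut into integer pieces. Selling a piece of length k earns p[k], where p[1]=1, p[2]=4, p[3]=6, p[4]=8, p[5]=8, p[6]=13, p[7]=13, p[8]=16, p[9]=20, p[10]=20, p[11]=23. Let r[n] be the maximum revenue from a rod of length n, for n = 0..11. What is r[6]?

   n    0    1    2    3    4    5    6    7    8    9   10   11
r[n]    0    1    4    6    8   10   13   14   17   20   21   24

13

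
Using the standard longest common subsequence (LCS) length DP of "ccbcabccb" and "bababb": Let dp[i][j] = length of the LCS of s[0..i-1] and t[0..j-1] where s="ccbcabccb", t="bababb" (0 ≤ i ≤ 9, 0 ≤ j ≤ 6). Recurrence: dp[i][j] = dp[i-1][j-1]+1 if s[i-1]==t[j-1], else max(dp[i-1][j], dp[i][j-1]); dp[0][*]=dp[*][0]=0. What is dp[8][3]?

3

   ''  b  a  b  a  b  b
''  0  0  0  0  0  0  0
 c  0  0  0  0  0  0  0
 c  0  0  0  0  0  0  0
 b  0  1  1  1  1  1  1
 c  0  1  1  1  1  1  1
 a  0  1  2  2  2  2  2
 b  0  1  2  3  3  3  3
 c  0  1  2  3  3  3  3
 c  0  1  2  3  3  3  3
 b  0  1  2  3  3  4  4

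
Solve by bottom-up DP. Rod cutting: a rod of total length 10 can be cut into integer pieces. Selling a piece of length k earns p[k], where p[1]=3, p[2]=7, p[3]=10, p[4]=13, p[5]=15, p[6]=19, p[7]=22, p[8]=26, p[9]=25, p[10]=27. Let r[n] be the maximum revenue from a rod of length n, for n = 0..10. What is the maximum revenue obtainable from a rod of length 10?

35

   n    0    1    2    3    4    5    6    7    8    9   10
r[n]    0    3    7   10   14   17   21   24   28   31   35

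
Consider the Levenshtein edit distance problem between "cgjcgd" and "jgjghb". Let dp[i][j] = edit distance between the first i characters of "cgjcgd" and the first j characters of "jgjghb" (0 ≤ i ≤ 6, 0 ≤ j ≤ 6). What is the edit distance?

   ''  j  g  j  g  h  b
''  0  1  2  3  4  5  6
 c  1  1  2  3  4  5  6
 g  2  2  1  2  3  4  5
 j  3  2  2  1  2  3  4
 c  4  3  3  2  2  3  4
 g  5  4  3  3  2  3  4
 d  6  5  4  4  3  3  4

4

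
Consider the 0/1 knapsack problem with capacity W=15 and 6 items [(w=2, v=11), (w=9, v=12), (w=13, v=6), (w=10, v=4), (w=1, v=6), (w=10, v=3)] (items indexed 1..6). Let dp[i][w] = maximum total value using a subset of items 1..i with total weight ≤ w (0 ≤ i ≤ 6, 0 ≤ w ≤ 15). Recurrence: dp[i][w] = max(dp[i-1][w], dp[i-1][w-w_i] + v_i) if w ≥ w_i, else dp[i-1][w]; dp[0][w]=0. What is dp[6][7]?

17

i\w   0   1   2   3   4   5   6   7   8   9  10  11  12  13  14  15
  0   0   0   0   0   0   0   0   0   0   0   0   0   0   0   0   0
  1   0   0  11  11  11  11  11  11  11  11  11  11  11  11  11  11
  2   0   0  11  11  11  11  11  11  11  12  12  23  23  23  23  23
  3   0   0  11  11  11  11  11  11  11  12  12  23  23  23  23  23
  4   0   0  11  11  11  11  11  11  11  12  12  23  23  23  23  23
  5   0   6  11  17  17  17  17  17  17  17  18  23  29  29  29  29
  6   0   6  11  17  17  17  17  17  17  17  18  23  29  29  29  29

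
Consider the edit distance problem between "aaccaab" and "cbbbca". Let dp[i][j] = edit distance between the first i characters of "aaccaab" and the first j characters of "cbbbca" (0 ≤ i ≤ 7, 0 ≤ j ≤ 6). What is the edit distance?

   ''  c  b  b  b  c  a
''  0  1  2  3  4  5  6
 a  1  1  2  3  4  5  5
 a  2  2  2  3  4  5  5
 c  3  2  3  3  4  4  5
 c  4  3  3  4  4  4  5
 a  5  4  4  4  5  5  4
 a  6  5  5  5  5  6  5
 b  7  6  5  5  5  6  6

6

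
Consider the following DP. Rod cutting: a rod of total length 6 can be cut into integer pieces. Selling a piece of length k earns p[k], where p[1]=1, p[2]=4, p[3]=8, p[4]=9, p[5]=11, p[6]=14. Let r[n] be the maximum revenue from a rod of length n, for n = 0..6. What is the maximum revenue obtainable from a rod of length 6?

   n    0    1    2    3    4    5    6
r[n]    0    1    4    8    9   12   16

16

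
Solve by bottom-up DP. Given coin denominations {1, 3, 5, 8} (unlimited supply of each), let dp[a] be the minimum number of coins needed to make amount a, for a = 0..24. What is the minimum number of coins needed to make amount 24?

 a  0  1  2  3  4  5  6  7  8  9 10 11 12 13 14 15 16 17 18 19 20 21 22 23 24
dp  0  1  2  1  2  1  2  3  1  2  2  2  3  2  3  3  2  3  3  3  4  3  4  4  3

3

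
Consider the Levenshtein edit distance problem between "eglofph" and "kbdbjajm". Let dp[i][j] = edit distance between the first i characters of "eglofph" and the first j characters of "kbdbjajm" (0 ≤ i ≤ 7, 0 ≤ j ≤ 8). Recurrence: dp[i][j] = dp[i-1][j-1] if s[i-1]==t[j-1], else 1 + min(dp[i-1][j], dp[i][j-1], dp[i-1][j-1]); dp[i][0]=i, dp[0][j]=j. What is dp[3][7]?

7

   ''  k  b  d  b  j  a  j  m
''  0  1  2  3  4  5  6  7  8
 e  1  1  2  3  4  5  6  7  8
 g  2  2  2  3  4  5  6  7  8
 l  3  3  3  3  4  5  6  7  8
 o  4  4  4  4  4  5  6  7  8
 f  5  5  5  5  5  5  6  7  8
 p  6  6  6  6  6  6  6  7  8
 h  7  7  7  7  7  7  7  7  8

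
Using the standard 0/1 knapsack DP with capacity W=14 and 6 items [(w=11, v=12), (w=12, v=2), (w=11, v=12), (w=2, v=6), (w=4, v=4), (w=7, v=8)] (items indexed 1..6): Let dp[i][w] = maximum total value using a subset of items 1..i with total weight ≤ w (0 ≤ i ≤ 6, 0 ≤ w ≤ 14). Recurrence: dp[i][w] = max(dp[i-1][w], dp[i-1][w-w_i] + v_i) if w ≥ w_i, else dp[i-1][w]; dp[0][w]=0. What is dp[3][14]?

12

i\w   0   1   2   3   4   5   6   7   8   9  10  11  12  13  14
  0   0   0   0   0   0   0   0   0   0   0   0   0   0   0   0
  1   0   0   0   0   0   0   0   0   0   0   0  12  12  12  12
  2   0   0   0   0   0   0   0   0   0   0   0  12  12  12  12
  3   0   0   0   0   0   0   0   0   0   0   0  12  12  12  12
  4   0   0   6   6   6   6   6   6   6   6   6  12  12  18  18
  5   0   0   6   6   6   6  10  10  10  10  10  12  12  18  18
  6   0   0   6   6   6   6  10  10  10  14  14  14  14  18  18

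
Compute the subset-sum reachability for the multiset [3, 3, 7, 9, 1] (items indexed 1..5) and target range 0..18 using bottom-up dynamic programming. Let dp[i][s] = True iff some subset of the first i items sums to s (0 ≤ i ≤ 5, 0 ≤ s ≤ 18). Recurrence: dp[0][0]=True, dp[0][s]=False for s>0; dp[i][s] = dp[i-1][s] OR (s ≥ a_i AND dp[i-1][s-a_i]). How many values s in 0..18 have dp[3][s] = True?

6

i\s   0   1   2   3   4   5   6   7   8   9  10  11  12  13  14  15  16  17  18
  0   T   F   F   F   F   F   F   F   F   F   F   F   F   F   F   F   F   F   F
  1   T   F   F   T   F   F   F   F   F   F   F   F   F   F   F   F   F   F   F
  2   T   F   F   T   F   F   T   F   F   F   F   F   F   F   F   F   F   F   F
  3   T   F   F   T   F   F   T   T   F   F   T   F   F   T   F   F   F   F   F
  4   T   F   F   T   F   F   T   T   F   T   T   F   T   T   F   T   T   F   F
  5   T   T   F   T   T   F   T   T   T   T   T   T   T   T   T   T   T   T   F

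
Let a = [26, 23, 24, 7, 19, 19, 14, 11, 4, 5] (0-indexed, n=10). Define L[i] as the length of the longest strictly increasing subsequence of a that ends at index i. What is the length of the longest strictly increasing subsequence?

2

   i    0    1    2    3    4    5    6    7    8    9
a[i]   26   23   24    7   19   19   14   11    4    5
L[i]    1    1    2    1    2    2    2    2    1    2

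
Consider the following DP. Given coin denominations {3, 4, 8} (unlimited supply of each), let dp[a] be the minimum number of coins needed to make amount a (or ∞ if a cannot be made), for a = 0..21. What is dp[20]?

3

 a  0  1  2  3  4  5  6  7  8  9 10 11 12 13 14 15 16 17 18 19 20 21
dp  0  -  -  1  1  -  2  2  1  3  3  2  2  4  3  3  2  4  4  3  3  5
(- denotes ∞ / unreachable)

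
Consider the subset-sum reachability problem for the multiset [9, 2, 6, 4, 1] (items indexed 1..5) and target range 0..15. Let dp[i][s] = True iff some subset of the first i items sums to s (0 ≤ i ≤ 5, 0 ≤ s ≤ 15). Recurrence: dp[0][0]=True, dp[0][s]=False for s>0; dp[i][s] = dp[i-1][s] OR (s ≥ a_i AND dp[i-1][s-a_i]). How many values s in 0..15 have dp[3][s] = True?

7

i\s   0   1   2   3   4   5   6   7   8   9  10  11  12  13  14  15
  0   T   F   F   F   F   F   F   F   F   F   F   F   F   F   F   F
  1   T   F   F   F   F   F   F   F   F   T   F   F   F   F   F   F
  2   T   F   T   F   F   F   F   F   F   T   F   T   F   F   F   F
  3   T   F   T   F   F   F   T   F   T   T   F   T   F   F   F   T
  4   T   F   T   F   T   F   T   F   T   T   T   T   T   T   F   T
  5   T   T   T   T   T   T   T   T   T   T   T   T   T   T   T   T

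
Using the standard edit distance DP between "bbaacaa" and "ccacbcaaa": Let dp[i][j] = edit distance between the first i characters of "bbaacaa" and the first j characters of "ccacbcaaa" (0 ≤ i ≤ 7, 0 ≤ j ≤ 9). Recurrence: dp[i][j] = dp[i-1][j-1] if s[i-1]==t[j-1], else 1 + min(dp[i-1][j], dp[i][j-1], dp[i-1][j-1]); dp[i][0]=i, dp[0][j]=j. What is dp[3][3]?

   ''  c  c  a  c  b  c  a  a  a
''  0  1  2  3  4  5  6  7  8  9
 b  1  1  2  3  4  4  5  6  7  8
 b  2  2  2  3  4  4  5  6  7  8
 a  3  3  3  2  3  4  5  5  6  7
 a  4  4  4  3  3  4  5  5  5  6
 c  5  4  4  4  3  4  4  5  6  6
 a  6  5  5  4  4  4  5  4  5  6
 a  7  6  6  5  5  5  5  5  4  5

2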